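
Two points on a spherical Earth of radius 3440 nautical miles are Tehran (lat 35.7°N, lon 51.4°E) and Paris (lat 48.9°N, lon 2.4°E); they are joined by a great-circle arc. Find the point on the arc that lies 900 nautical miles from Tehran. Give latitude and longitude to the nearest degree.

≈ lat 43°N, lon 35°E

Write both endpoints as unit vectors p₁, p₂ with components (cos φ cos λ, cos φ sin λ, sin φ).
The central angle between the endpoints is δ = arccos(p₁·p₂) ≈ 0.660 rad (37.8°). The total great-circle distance is δ·R ≈ 0.660 × 3440 ≈ 2271 nmi, so the target fraction is f = 900/2271 ≈ 0.396.
Interpolate at f ≈ 0.396 with slerp weights a = sin((1−f)δ)/sin δ ≈ 0.633, b = sin(fδ)/sin δ ≈ 0.422.
p = a·p₁ + b·p₂ ≈ (0.598, 0.413, 0.687); φ = arcsin(p_z) ≈ 43.40°, λ = atan2(p_y, p_x) ≈ 34.66°.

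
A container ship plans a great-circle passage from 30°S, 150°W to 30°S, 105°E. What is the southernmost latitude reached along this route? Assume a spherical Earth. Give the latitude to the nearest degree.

≈ 43°S

The great circle lies in the plane with unit normal n̂ = (p₁ × p₂)/|p₁ × p₂|.
Here n̂_z ≈ -0.726; the vertex latitude is φ_max = arccos|n̂_z| ≈ 43.5°.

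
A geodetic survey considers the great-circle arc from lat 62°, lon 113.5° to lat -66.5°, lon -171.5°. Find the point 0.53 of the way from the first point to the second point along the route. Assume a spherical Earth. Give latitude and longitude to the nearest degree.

Write both endpoints as unit vectors p₁, p₂ with components (cos φ cos λ, cos φ sin λ, sin φ).
The central angle between the endpoints is δ = arccos(p₁·p₂) ≈ 2.436 rad (139.6°).
Interpolate at f = 0.53 with slerp weights a = sin((1−f)δ)/sin δ ≈ 1.404, b = sin(fδ)/sin δ ≈ 1.482.
p = a·p₁ + b·p₂ ≈ (-0.847, 0.517, -0.119); φ = arcsin(p_z) ≈ -6.85°, λ = atan2(p_y, p_x) ≈ 148.60°.

≈ lat -7°, lon 149°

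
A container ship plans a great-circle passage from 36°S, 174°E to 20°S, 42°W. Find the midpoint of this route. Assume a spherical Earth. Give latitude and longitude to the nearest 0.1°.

From cos δ = sin φ₁ sin φ₂ + cos φ₁ cos φ₂ cos Δλ, the central angle is δ ≈ 1.998 rad (114.5°).
Interpolate at f = 1/2 with slerp weights a = sin((1−f)δ)/sin δ ≈ 0.924, b = sin(fδ)/sin δ ≈ 0.924.
p = a·p₁ + b·p₂ ≈ (-0.098, -0.503, -0.859); φ = arcsin(p_z) ≈ -59.19°, λ = atan2(p_y, p_x) ≈ -101.05°.

≈ 59.2°S, 101.0°W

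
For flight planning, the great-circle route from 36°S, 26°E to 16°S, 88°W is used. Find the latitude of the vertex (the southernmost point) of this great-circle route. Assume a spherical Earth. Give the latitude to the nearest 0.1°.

The great circle lies in the plane with unit normal n̂ = (p₁ × p₂)/|p₁ × p₂|.
Here n̂_z ≈ -0.719; the vertex latitude is φ_max = arccos|n̂_z| ≈ 44.0°.
Check via Clairaut: cos φ_max = |cos φ₁| · sin C = cos(36.0°)·sin(117.3°) ≈ 0.719, again giving ≈ 44.0°.

≈ 44.0°S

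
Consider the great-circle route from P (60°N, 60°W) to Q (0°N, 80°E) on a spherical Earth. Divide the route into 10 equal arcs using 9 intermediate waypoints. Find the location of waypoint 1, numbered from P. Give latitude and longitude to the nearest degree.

Write both endpoints as unit vectors p₁, p₂ with components (cos φ cos λ, cos φ sin λ, sin φ).
The central angle between the endpoints is δ = arccos(p₁·p₂) ≈ 1.964 rad (112.5°).
Interpolate at f = 1/10 with slerp weights a = sin((1−f)δ)/sin δ ≈ 1.062, b = sin(fδ)/sin δ ≈ 0.211.
p = a·p₁ + b·p₂ ≈ (0.302, -0.252, 0.919); φ = arcsin(p_z) ≈ 66.85°, λ = atan2(p_y, p_x) ≈ -39.80°.

≈ (67°N, 40°W)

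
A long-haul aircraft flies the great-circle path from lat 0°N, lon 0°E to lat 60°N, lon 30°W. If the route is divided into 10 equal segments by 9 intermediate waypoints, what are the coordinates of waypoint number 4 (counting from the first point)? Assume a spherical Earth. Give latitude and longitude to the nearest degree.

From cos δ = sin φ₁ sin φ₂ + cos φ₁ cos φ₂ cos Δλ, the central angle is δ ≈ 1.123 rad (64.3°).
Interpolate at f = 4/10 with slerp weights a = sin((1−f)δ)/sin δ ≈ 0.692, b = sin(fδ)/sin δ ≈ 0.482.
p = a·p₁ + b·p₂ ≈ (0.901, -0.120, 0.417); φ = arcsin(p_z) ≈ 24.66°, λ = atan2(p_y, p_x) ≈ -7.62°.

≈ lat 25°N, lon 8°W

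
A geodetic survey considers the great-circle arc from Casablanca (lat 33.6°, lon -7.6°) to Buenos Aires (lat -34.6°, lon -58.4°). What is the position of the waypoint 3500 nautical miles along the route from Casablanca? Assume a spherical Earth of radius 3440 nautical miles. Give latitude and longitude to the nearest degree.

≈ lat -15°, lon -42°

The haversine formula gives a central angle δ ≈ 1.451 rad (83.2°) between the endpoints. The total great-circle distance is δ·R ≈ 1.451 × 3440 ≈ 4993 nmi, so the target fraction is f = 3500/4993 ≈ 0.701.
Interpolate at f ≈ 0.701 with slerp weights a = sin((1−f)δ)/sin δ ≈ 0.424, b = sin(fδ)/sin δ ≈ 0.857.
p = a·p₁ + b·p₂ ≈ (0.719, -0.647, -0.252); φ = arcsin(p_z) ≈ -14.61°, λ = atan2(p_y, p_x) ≈ -41.99°.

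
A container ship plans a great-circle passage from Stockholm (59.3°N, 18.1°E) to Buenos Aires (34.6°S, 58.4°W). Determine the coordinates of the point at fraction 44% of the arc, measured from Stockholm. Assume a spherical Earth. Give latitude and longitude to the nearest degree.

Write both endpoints as unit vectors p₁, p₂ with components (cos φ cos λ, cos φ sin λ, sin φ).
The central angle between the endpoints is δ = arccos(p₁·p₂) ≈ 1.972 rad (113.0°).
Interpolate at f = 0.44 with slerp weights a = sin((1−f)δ)/sin δ ≈ 0.970, b = sin(fδ)/sin δ ≈ 0.828.
p = a·p₁ + b·p₂ ≈ (0.828, -0.427, 0.364); φ = arcsin(p_z) ≈ 21.32°, λ = atan2(p_y, p_x) ≈ -27.28°.

≈ (21°N, 27°W)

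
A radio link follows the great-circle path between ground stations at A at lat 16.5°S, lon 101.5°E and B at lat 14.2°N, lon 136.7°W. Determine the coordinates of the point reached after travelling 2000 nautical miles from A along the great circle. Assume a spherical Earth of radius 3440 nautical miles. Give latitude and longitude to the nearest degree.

Write both endpoints as unit vectors p₁, p₂ with components (cos φ cos λ, cos φ sin λ, sin φ).
The central angle between the endpoints is δ = arccos(p₁·p₂) ≈ 2.165 rad (124.0°). The total great-circle distance is δ·R ≈ 2.165 × 3440 ≈ 7446 nmi, so the target fraction is f = 2000/7446 ≈ 0.269.
Interpolate at f ≈ 0.269 with slerp weights a = sin((1−f)δ)/sin δ ≈ 1.206, b = sin(fδ)/sin δ ≈ 0.663.
p = a·p₁ + b·p₂ ≈ (-0.698, 0.693, -0.180); φ = arcsin(p_z) ≈ -10.38°, λ = atan2(p_y, p_x) ≈ 135.21°.

≈ lat 10°S, lon 135°E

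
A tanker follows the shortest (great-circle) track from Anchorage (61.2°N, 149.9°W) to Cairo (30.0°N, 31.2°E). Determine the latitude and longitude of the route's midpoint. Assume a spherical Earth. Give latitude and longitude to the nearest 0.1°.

≈ 74.4°N, 32.6°E

Convert each endpoint to a unit vector on the sphere (x = cos φ cos λ, y = cos φ sin λ, z = sin φ).
The central angle between the endpoints is δ = arccos(p₁·p₂) ≈ 1.550 rad (88.8°).
Interpolate at f = 1/2 with slerp weights a = sin((1−f)δ)/sin δ ≈ 0.700, b = sin(fδ)/sin δ ≈ 0.700.
p = a·p₁ + b·p₂ ≈ (0.227, 0.145, 0.963); φ = arcsin(p_z) ≈ 74.39°, λ = atan2(p_y, p_x) ≈ 32.58°.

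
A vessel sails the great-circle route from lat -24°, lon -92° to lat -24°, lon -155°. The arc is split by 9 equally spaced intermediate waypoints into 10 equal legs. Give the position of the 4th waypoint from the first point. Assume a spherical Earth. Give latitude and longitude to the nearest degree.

Write both endpoints as unit vectors p₁, p₂ with components (cos φ cos λ, cos φ sin λ, sin φ).
The central angle between the endpoints is δ = arccos(p₁·p₂) ≈ 0.995 rad (57.0°).
Interpolate at f = 4/10 with slerp weights a = sin((1−f)δ)/sin δ ≈ 0.670, b = sin(fδ)/sin δ ≈ 0.462.
p = a·p₁ + b·p₂ ≈ (-0.404, -0.790, -0.461); φ = arcsin(p_z) ≈ -27.42°, λ = atan2(p_y, p_x) ≈ -117.07°.

≈ lat -27°, lon -117°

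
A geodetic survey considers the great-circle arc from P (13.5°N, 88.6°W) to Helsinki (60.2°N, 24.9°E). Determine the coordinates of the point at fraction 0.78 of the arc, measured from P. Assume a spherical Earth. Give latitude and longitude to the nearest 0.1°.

≈ (63.2°N, 16.9°W)

Write both endpoints as unit vectors p₁, p₂ with components (cos φ cos λ, cos φ sin λ, sin φ).
The central angle between the endpoints is δ = arccos(p₁·p₂) ≈ 1.561 rad (89.4°).
Interpolate at f = 0.78 with slerp weights a = sin((1−f)δ)/sin δ ≈ 0.337, b = sin(fδ)/sin δ ≈ 0.938.
p = a·p₁ + b·p₂ ≈ (0.431, -0.131, 0.893); φ = arcsin(p_z) ≈ 63.23°, λ = atan2(p_y, p_x) ≈ -16.90°.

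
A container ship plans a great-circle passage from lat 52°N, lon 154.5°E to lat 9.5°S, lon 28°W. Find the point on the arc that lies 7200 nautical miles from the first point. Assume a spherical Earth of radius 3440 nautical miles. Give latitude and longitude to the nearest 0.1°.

Convert each endpoint to a unit vector on the sphere (x = cos φ cos λ, y = cos φ sin λ, z = sin φ).
The central angle between the endpoints is δ = arccos(p₁·p₂) ≈ 2.399 rad (137.5°). The total great-circle distance is δ·R ≈ 2.399 × 3440 ≈ 8252 nmi, so the target fraction is f = 7200/8252 ≈ 0.872.
Interpolate at f ≈ 0.872 with slerp weights a = sin((1−f)δ)/sin δ ≈ 0.445, b = sin(fδ)/sin δ ≈ 1.282.
p = a·p₁ + b·p₂ ≈ (0.869, -0.475, 0.139); φ = arcsin(p_z) ≈ 8.02°, λ = atan2(p_y, p_x) ≈ -28.69°.

≈ lat 8.0°N, lon 28.7°W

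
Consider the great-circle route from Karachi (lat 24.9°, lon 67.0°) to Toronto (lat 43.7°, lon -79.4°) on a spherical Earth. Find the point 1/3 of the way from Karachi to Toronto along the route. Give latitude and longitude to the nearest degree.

Write both endpoints as unit vectors p₁, p₂ with components (cos φ cos λ, cos φ sin λ, sin φ).
The central angle between the endpoints is δ = arccos(p₁·p₂) ≈ 1.829 rad (104.8°).
Interpolate at f = 1/3 with slerp weights a = sin((1−f)δ)/sin δ ≈ 0.971, b = sin(fδ)/sin δ ≈ 0.592.
p = a·p₁ + b·p₂ ≈ (0.423, 0.390, 0.818); φ = arcsin(p_z) ≈ 54.88°, λ = atan2(p_y, p_x) ≈ 42.68°.

≈ lat 55°, lon 43°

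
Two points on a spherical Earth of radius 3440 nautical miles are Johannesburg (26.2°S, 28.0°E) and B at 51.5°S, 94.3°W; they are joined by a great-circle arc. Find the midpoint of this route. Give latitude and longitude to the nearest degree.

Convert each endpoint to a unit vector on the sphere (x = cos φ cos λ, y = cos φ sin λ, z = sin φ).
The central angle between the endpoints is δ = arccos(p₁·p₂) ≈ 1.524 rad (87.3°).
Interpolate at f = 1/2 with slerp weights a = sin((1−f)δ)/sin δ ≈ 0.691, b = sin(fδ)/sin δ ≈ 0.691.
p = a·p₁ + b·p₂ ≈ (0.515, -0.138, -0.846); φ = arcsin(p_z) ≈ -57.77°, λ = atan2(p_y, p_x) ≈ -14.98°.

≈ 58°S, 15°W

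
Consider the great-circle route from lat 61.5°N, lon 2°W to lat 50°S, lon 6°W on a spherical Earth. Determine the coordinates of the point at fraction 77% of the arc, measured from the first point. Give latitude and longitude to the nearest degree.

≈ lat 24°S, lon 5°W

Convert each endpoint to a unit vector on the sphere (x = cos φ cos λ, y = cos φ sin λ, z = sin φ).
The central angle between the endpoints is δ = arccos(p₁·p₂) ≈ 1.947 rad (111.5°).
Interpolate at f = 0.77 with slerp weights a = sin((1−f)δ)/sin δ ≈ 0.465, b = sin(fδ)/sin δ ≈ 1.072.
p = a·p₁ + b·p₂ ≈ (0.908, -0.080, -0.412); φ = arcsin(p_z) ≈ -24.36°, λ = atan2(p_y, p_x) ≈ -5.03°.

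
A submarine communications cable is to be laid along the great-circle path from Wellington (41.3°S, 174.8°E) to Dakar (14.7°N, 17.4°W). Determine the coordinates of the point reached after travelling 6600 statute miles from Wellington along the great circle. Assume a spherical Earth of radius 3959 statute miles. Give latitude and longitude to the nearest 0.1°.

Convert each endpoint to a unit vector on the sphere (x = cos φ cos λ, y = cos φ sin λ, z = sin φ).
The central angle between the endpoints is δ = arccos(p₁·p₂) ≈ 2.642 rad (151.4°). The total great-circle distance is δ·R ≈ 2.642 × 3959 ≈ 10459 mi, so the target fraction is f = 6600/10459 ≈ 0.631.
Interpolate at f ≈ 0.631 with slerp weights a = sin((1−f)δ)/sin δ ≈ 1.727, b = sin(fδ)/sin δ ≈ 2.077.
p = a·p₁ + b·p₂ ≈ (0.625, -0.483, -0.613); φ = arcsin(p_z) ≈ -37.80°, λ = atan2(p_y, p_x) ≈ -37.71°.

≈ 37.8°S, 37.7°W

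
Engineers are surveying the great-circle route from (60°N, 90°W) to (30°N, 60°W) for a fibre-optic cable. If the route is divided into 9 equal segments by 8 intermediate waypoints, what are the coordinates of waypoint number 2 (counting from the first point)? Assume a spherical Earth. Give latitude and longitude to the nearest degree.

≈ (54°N, 80°W)

From cos δ = sin φ₁ sin φ₂ + cos φ₁ cos φ₂ cos Δλ, the central angle is δ ≈ 0.630 rad (36.1°).
Interpolate at f = 2/9 with slerp weights a = sin((1−f)δ)/sin δ ≈ 0.799, b = sin(fδ)/sin δ ≈ 0.237.
p = a·p₁ + b·p₂ ≈ (0.103, -0.577, 0.810); φ = arcsin(p_z) ≈ 54.12°, λ = atan2(p_y, p_x) ≈ -79.92°.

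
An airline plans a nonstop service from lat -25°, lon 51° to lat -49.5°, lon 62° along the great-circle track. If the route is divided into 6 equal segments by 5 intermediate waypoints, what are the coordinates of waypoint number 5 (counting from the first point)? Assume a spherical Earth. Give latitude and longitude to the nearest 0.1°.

≈ lat -45.5°, lon 59.6°

Convert each endpoint to a unit vector on the sphere (x = cos φ cos λ, y = cos φ sin λ, z = sin φ).
The central angle between the endpoints is δ = arccos(p₁·p₂) ≈ 0.453 rad (26.0°).
Interpolate at f = 5/6 with slerp weights a = sin((1−f)δ)/sin δ ≈ 0.172, b = sin(fδ)/sin δ ≈ 0.842.
p = a·p₁ + b·p₂ ≈ (0.355, 0.604, -0.713); φ = arcsin(p_z) ≈ -45.50°, λ = atan2(p_y, p_x) ≈ 59.56°.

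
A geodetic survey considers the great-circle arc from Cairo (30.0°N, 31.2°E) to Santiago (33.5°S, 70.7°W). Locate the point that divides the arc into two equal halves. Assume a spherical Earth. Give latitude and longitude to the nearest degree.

Convert each endpoint to a unit vector on the sphere (x = cos φ cos λ, y = cos φ sin λ, z = sin φ).
The central angle between the endpoints is δ = arccos(p₁·p₂) ≈ 2.010 rad (115.1°).
Interpolate at f = 1/2 with slerp weights a = sin((1−f)δ)/sin δ ≈ 0.932, b = sin(fδ)/sin δ ≈ 0.932.
p = a·p₁ + b·p₂ ≈ (0.948, -0.316, -0.048); φ = arcsin(p_z) ≈ -2.78°, λ = atan2(p_y, p_x) ≈ -18.41°.

≈ 3°S, 18°W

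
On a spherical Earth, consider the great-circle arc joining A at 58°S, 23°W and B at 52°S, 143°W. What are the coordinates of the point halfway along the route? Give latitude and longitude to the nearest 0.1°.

The haversine formula gives a central angle δ ≈ 1.041 rad (59.7°) between the endpoints.
Interpolate at f = 1/2 with slerp weights a = sin((1−f)δ)/sin δ ≈ 0.576, b = sin(fδ)/sin δ ≈ 0.576.
p = a·p₁ + b·p₂ ≈ (-0.002, -0.333, -0.943); φ = arcsin(p_z) ≈ -70.56°, λ = atan2(p_y, p_x) ≈ -90.39°.

≈ 70.6°S, 90.4°W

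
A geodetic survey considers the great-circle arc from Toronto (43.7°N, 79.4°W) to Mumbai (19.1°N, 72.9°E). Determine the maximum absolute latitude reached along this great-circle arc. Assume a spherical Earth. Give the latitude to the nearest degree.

The great circle lies in the plane with unit normal n̂ = (p₁ × p₂)/|p₁ × p₂|.
Here n̂_z ≈ +0.343; the vertex latitude is φ_max = arccos|n̂_z| ≈ 69.9°.

≈ 70°N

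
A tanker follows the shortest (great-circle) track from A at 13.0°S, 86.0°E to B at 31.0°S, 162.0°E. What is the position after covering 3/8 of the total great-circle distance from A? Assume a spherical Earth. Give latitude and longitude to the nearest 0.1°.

≈ 24.3°S, 111.7°E

The haversine formula gives a central angle δ ≈ 1.247 rad (71.5°) between the endpoints.
Interpolate at f = 3/8 with slerp weights a = sin((1−f)δ)/sin δ ≈ 0.741, b = sin(fδ)/sin δ ≈ 0.476.
p = a·p₁ + b·p₂ ≈ (-0.337, 0.847, -0.412); φ = arcsin(p_z) ≈ -24.31°, λ = atan2(p_y, p_x) ≈ 111.72°.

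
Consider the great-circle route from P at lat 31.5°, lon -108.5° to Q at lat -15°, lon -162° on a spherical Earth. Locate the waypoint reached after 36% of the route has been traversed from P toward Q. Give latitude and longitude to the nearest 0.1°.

From cos δ = sin φ₁ sin φ₂ + cos φ₁ cos φ₂ cos Δλ, the central angle is δ ≈ 1.208 rad (69.2°).
Interpolate at f = 0.36 with slerp weights a = sin((1−f)δ)/sin δ ≈ 0.747, b = sin(fδ)/sin δ ≈ 0.451.
p = a·p₁ + b·p₂ ≈ (-0.616, -0.739, 0.274); φ = arcsin(p_z) ≈ 15.88°, λ = atan2(p_y, p_x) ≈ -129.84°.

≈ lat 15.9°, lon -129.8°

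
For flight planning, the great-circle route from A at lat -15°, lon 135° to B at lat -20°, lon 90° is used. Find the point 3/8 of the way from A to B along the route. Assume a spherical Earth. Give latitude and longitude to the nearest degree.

≈ lat -18°, lon 118°

Write both endpoints as unit vectors p₁, p₂ with components (cos φ cos λ, cos φ sin λ, sin φ).
The central angle between the endpoints is δ = arccos(p₁·p₂) ≈ 0.752 rad (43.1°).
Interpolate at f = 3/8 with slerp weights a = sin((1−f)δ)/sin δ ≈ 0.663, b = sin(fδ)/sin δ ≈ 0.407.
p = a·p₁ + b·p₂ ≈ (-0.453, 0.836, -0.311); φ = arcsin(p_z) ≈ -18.11°, λ = atan2(p_y, p_x) ≈ 118.45°.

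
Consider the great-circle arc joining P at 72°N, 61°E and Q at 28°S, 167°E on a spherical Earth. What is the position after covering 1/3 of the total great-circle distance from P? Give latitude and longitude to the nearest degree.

Convert each endpoint to a unit vector on the sphere (x = cos φ cos λ, y = cos φ sin λ, z = sin φ).
The central angle between the endpoints is δ = arccos(p₁·p₂) ≈ 2.120 rad (121.4°).
Interpolate at f = 1/3 with slerp weights a = sin((1−f)δ)/sin δ ≈ 1.158, b = sin(fδ)/sin δ ≈ 0.761.
p = a·p₁ + b·p₂ ≈ (-0.481, 0.464, 0.744); φ = arcsin(p_z) ≈ 48.05°, λ = atan2(p_y, p_x) ≈ 136.04°.

≈ 48°N, 136°E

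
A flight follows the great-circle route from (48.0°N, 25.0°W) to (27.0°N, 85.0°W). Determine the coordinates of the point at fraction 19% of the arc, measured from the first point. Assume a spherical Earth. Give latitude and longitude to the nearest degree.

≈ (47°N, 39°W)

From cos δ = sin φ₁ sin φ₂ + cos φ₁ cos φ₂ cos Δλ, the central angle is δ ≈ 0.882 rad (50.5°).
Interpolate at f = 0.19 with slerp weights a = sin((1−f)δ)/sin δ ≈ 0.849, b = sin(fδ)/sin δ ≈ 0.216.
p = a·p₁ + b·p₂ ≈ (0.531, -0.432, 0.729); φ = arcsin(p_z) ≈ 46.78°, λ = atan2(p_y, p_x) ≈ -39.09°.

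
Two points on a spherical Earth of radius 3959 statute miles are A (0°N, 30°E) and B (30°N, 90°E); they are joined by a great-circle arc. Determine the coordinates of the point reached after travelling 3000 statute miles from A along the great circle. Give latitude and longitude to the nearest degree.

≈ (22°N, 68°E)

Convert each endpoint to a unit vector on the sphere (x = cos φ cos λ, y = cos φ sin λ, z = sin φ).
The central angle between the endpoints is δ = arccos(p₁·p₂) ≈ 1.123 rad (64.3°). The total great-circle distance is δ·R ≈ 1.123 × 3959 ≈ 4446 mi, so the target fraction is f = 3000/4446 ≈ 0.675.
Interpolate at f ≈ 0.675 with slerp weights a = sin((1−f)δ)/sin δ ≈ 0.396, b = sin(fδ)/sin δ ≈ 0.762.
p = a·p₁ + b·p₂ ≈ (0.343, 0.858, 0.381); φ = arcsin(p_z) ≈ 22.41°, λ = atan2(p_y, p_x) ≈ 68.21°.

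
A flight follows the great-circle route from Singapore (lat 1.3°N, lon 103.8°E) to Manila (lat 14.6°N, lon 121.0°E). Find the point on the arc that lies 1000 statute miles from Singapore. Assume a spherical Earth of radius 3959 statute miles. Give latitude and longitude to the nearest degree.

The haversine formula gives a central angle δ ≈ 0.377 rad (21.6°) between the endpoints. The total great-circle distance is δ·R ≈ 0.377 × 3959 ≈ 1491 mi, so the target fraction is f = 1000/1491 ≈ 0.671.
Interpolate at f ≈ 0.671 with slerp weights a = sin((1−f)δ)/sin δ ≈ 0.336, b = sin(fδ)/sin δ ≈ 0.680.
p = a·p₁ + b·p₂ ≈ (-0.419, 0.890, 0.179); φ = arcsin(p_z) ≈ 10.31°, λ = atan2(p_y, p_x) ≈ 115.20°.

≈ lat 10°N, lon 115°E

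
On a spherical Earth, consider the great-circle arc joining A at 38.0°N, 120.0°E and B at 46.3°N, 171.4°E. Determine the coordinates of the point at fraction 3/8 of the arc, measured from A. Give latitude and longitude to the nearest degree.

Convert each endpoint to a unit vector on the sphere (x = cos φ cos λ, y = cos φ sin λ, z = sin φ).
The central angle between the endpoints is δ = arccos(p₁·p₂) ≈ 0.668 rad (38.3°).
Interpolate at f = 3/8 with slerp weights a = sin((1−f)δ)/sin δ ≈ 0.655, b = sin(fδ)/sin δ ≈ 0.400.
p = a·p₁ + b·p₂ ≈ (-0.531, 0.488, 0.692); φ = arcsin(p_z) ≈ 43.82°, λ = atan2(p_y, p_x) ≈ 137.43°.

≈ 44°N, 137°E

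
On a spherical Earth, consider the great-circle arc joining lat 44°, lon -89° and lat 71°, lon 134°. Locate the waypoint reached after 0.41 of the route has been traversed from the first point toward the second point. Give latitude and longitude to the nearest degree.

Write both endpoints as unit vectors p₁, p₂ with components (cos φ cos λ, cos φ sin λ, sin φ).
The central angle between the endpoints is δ = arccos(p₁·p₂) ≈ 1.064 rad (61.0°).
Interpolate at f = 0.41 with slerp weights a = sin((1−f)δ)/sin δ ≈ 0.672, b = sin(fδ)/sin δ ≈ 0.483.
p = a·p₁ + b·p₂ ≈ (-0.101, -0.370, 0.924); φ = arcsin(p_z) ≈ 67.45°, λ = atan2(p_y, p_x) ≈ -105.25°.

≈ lat 67°, lon -105°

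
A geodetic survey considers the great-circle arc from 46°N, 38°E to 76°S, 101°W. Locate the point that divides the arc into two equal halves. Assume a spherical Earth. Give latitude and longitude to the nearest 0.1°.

≈ 25.1°S, 20.8°E

Convert each endpoint to a unit vector on the sphere (x = cos φ cos λ, y = cos φ sin λ, z = sin φ).
The central angle between the endpoints is δ = arccos(p₁·p₂) ≈ 2.541 rad (145.6°).
Interpolate at f = 1/2 with slerp weights a = sin((1−f)δ)/sin δ ≈ 1.689, b = sin(fδ)/sin δ ≈ 1.689.
p = a·p₁ + b·p₂ ≈ (0.847, 0.321, -0.424); φ = arcsin(p_z) ≈ -25.08°, λ = atan2(p_y, p_x) ≈ 20.78°.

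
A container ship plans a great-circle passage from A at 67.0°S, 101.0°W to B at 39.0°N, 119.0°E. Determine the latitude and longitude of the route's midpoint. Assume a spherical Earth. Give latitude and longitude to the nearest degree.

≈ 28°S, 147°E

From cos δ = sin φ₁ sin φ₂ + cos φ₁ cos φ₂ cos Δλ, the central angle is δ ≈ 2.518 rad (144.3°).
Interpolate at f = 1/2 with slerp weights a = sin((1−f)δ)/sin δ ≈ 1.630, b = sin(fδ)/sin δ ≈ 1.630.
p = a·p₁ + b·p₂ ≈ (-0.736, 0.483, -0.475); φ = arcsin(p_z) ≈ -28.34°, λ = atan2(p_y, p_x) ≈ 146.73°.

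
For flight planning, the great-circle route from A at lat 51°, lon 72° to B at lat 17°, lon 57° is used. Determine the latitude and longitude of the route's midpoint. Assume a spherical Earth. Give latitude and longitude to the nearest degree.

≈ lat 34°, lon 63°

From cos δ = sin φ₁ sin φ₂ + cos φ₁ cos φ₂ cos Δλ, the central angle is δ ≈ 0.629 rad (36.0°).
Interpolate at f = 1/2 with slerp weights a = sin((1−f)δ)/sin δ ≈ 0.526, b = sin(fδ)/sin δ ≈ 0.526.
p = a·p₁ + b·p₂ ≈ (0.376, 0.736, 0.562); φ = arcsin(p_z) ≈ 34.22°, λ = atan2(p_y, p_x) ≈ 62.94°.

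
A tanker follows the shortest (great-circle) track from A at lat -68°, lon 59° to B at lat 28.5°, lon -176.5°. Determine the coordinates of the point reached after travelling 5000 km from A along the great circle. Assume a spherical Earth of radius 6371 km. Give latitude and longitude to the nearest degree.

≈ lat -49°, lon 147°

Convert each endpoint to a unit vector on the sphere (x = cos φ cos λ, y = cos φ sin λ, z = sin φ).
The central angle between the endpoints is δ = arccos(p₁·p₂) ≈ 2.251 rad (129.0°). The total great-circle distance is δ·R ≈ 2.251 × 6371 ≈ 14341 km, so the target fraction is f = 5000/14341 ≈ 0.349.
Interpolate at f ≈ 0.349 with slerp weights a = sin((1−f)δ)/sin δ ≈ 1.279, b = sin(fδ)/sin δ ≈ 0.909.
p = a·p₁ + b·p₂ ≈ (-0.550, 0.362, -0.752); φ = arcsin(p_z) ≈ -48.79°, λ = atan2(p_y, p_x) ≈ 146.67°.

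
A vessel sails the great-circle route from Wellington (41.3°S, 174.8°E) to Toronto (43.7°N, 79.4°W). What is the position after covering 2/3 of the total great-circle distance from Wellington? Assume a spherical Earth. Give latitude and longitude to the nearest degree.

≈ 18°N, 119°W

From cos δ = sin φ₁ sin φ₂ + cos φ₁ cos φ₂ cos Δλ, the central angle is δ ≈ 2.219 rad (127.1°).
Interpolate at f = 2/3 with slerp weights a = sin((1−f)δ)/sin δ ≈ 0.846, b = sin(fδ)/sin δ ≈ 1.249.
p = a·p₁ + b·p₂ ≈ (-0.467, -0.830, 0.305); φ = arcsin(p_z) ≈ 17.76°, λ = atan2(p_y, p_x) ≈ -119.33°.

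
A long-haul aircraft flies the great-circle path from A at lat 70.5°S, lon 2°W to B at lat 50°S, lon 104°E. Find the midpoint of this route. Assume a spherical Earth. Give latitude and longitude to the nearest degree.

From cos δ = sin φ₁ sin φ₂ + cos φ₁ cos φ₂ cos Δλ, the central angle is δ ≈ 0.846 rad (48.5°).
Interpolate at f = 1/2 with slerp weights a = sin((1−f)δ)/sin δ ≈ 0.548, b = sin(fδ)/sin δ ≈ 0.548.
p = a·p₁ + b·p₂ ≈ (0.098, 0.336, -0.937); φ = arcsin(p_z) ≈ -69.54°, λ = atan2(p_y, p_x) ≈ 73.78°.

≈ lat 70°S, lon 74°E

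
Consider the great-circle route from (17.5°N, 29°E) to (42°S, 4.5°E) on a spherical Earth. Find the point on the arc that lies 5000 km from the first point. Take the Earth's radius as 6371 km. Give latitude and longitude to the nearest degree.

Convert each endpoint to a unit vector on the sphere (x = cos φ cos λ, y = cos φ sin λ, z = sin φ).
The central angle between the endpoints is δ = arccos(p₁·p₂) ≈ 1.111 rad (63.7°). The total great-circle distance is δ·R ≈ 1.111 × 6371 ≈ 7078 km, so the target fraction is f = 5000/7078 ≈ 0.706.
Interpolate at f ≈ 0.706 with slerp weights a = sin((1−f)δ)/sin δ ≈ 0.358, b = sin(fδ)/sin δ ≈ 0.789.
p = a·p₁ + b·p₂ ≈ (0.883, 0.211, -0.420); φ = arcsin(p_z) ≈ -24.84°, λ = atan2(p_y, p_x) ≈ 13.47°.

≈ (25°S, 13°E)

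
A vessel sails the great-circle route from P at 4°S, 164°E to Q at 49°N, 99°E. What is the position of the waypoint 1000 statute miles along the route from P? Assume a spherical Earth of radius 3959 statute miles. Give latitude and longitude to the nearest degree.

Convert each endpoint to a unit vector on the sphere (x = cos φ cos λ, y = cos φ sin λ, z = sin φ).
The central angle between the endpoints is δ = arccos(p₁·p₂) ≈ 1.345 rad (77.1°). The total great-circle distance is δ·R ≈ 1.345 × 3959 ≈ 5325 mi, so the target fraction is f = 1000/5325 ≈ 0.188.
Interpolate at f ≈ 0.188 with slerp weights a = sin((1−f)δ)/sin δ ≈ 0.911, b = sin(fδ)/sin δ ≈ 0.256.
p = a·p₁ + b·p₂ ≈ (-0.900, 0.417, 0.130); φ = arcsin(p_z) ≈ 7.47°, λ = atan2(p_y, p_x) ≈ 155.15°.

≈ 7°N, 155°E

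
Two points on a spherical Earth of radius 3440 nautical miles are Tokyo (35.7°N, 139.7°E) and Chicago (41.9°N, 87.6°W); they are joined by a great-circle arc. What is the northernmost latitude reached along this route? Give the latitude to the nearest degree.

≈ 64°N

The great circle lies in the plane with unit normal n̂ = (p₁ × p₂)/|p₁ × p₂|.
Here n̂_z ≈ +0.444; the vertex latitude is φ_max = arccos|n̂_z| ≈ 63.6°.
Check via Clairaut: cos φ_max = |cos φ₁| · sin C = cos(35.7°)·sin(33.2°) ≈ 0.444, again giving ≈ 63.6°.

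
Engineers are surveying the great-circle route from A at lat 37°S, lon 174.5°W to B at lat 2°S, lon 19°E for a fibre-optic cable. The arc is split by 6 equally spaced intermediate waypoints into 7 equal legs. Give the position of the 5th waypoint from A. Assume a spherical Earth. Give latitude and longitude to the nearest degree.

Convert each endpoint to a unit vector on the sphere (x = cos φ cos λ, y = cos φ sin λ, z = sin φ).
The central angle between the endpoints is δ = arccos(p₁·p₂) ≈ 2.427 rad (139.0°).
Interpolate at f = 5/7 with slerp weights a = sin((1−f)δ)/sin δ ≈ 0.975, b = sin(fδ)/sin δ ≈ 1.505.
p = a·p₁ + b·p₂ ≈ (0.647, 0.415, -0.639); φ = arcsin(p_z) ≈ -39.73°, λ = atan2(p_y, p_x) ≈ 32.67°.

≈ lat 40°S, lon 33°E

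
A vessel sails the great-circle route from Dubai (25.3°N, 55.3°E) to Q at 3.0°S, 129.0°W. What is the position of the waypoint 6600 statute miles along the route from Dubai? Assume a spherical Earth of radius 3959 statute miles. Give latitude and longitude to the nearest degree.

The haversine formula gives a central angle δ ≈ 2.746 rad (157.3°) between the endpoints. The total great-circle distance is δ·R ≈ 2.746 × 3959 ≈ 10870 mi, so the target fraction is f = 6600/10870 ≈ 0.607.
Interpolate at f ≈ 0.607 with slerp weights a = sin((1−f)δ)/sin δ ≈ 2.286, b = sin(fδ)/sin δ ≈ 2.581.
p = a·p₁ + b·p₂ ≈ (-0.446, -0.304, 0.842); φ = arcsin(p_z) ≈ 57.32°, λ = atan2(p_y, p_x) ≈ -145.67°.

≈ 57°N, 146°W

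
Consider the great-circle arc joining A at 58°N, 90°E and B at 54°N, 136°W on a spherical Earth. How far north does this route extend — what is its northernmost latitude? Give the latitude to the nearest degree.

≈ 75°N

The great circle lies in the plane with unit normal n̂ = (p₁ × p₂)/|p₁ × p₂|.
Here n̂_z ≈ +0.254; the vertex latitude is φ_max = arccos|n̂_z| ≈ 75.3°.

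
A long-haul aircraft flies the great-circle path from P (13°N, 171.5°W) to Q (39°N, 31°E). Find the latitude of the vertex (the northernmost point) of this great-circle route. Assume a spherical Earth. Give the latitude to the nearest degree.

≈ 70°N

The great circle lies in the plane with unit normal n̂ = (p₁ × p₂)/|p₁ × p₂|.
Here n̂_z ≈ -0.349; the vertex latitude is φ_max = arccos|n̂_z| ≈ 69.6°.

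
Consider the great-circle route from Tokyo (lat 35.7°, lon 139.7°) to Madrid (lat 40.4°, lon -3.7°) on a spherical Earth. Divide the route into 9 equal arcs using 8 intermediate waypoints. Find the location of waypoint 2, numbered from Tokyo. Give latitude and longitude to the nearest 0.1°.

From cos δ = sin φ₁ sin φ₂ + cos φ₁ cos φ₂ cos Δλ, the central angle is δ ≈ 1.689 rad (96.8°).
Interpolate at f = 2/9 with slerp weights a = sin((1−f)δ)/sin δ ≈ 0.974, b = sin(fδ)/sin δ ≈ 0.369.
p = a·p₁ + b·p₂ ≈ (-0.323, 0.493, 0.808); φ = arcsin(p_z) ≈ 53.87°, λ = atan2(p_y, p_x) ≈ 123.18°.

≈ lat 53.9°, lon 123.2°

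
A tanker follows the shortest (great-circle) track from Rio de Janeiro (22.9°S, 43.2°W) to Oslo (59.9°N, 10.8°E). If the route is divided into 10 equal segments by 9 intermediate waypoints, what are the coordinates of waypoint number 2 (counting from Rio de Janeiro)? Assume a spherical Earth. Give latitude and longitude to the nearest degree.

≈ 6°S, 36°W

From cos δ = sin φ₁ sin φ₂ + cos φ₁ cos φ₂ cos Δλ, the central angle is δ ≈ 1.636 rad (93.7°).
Interpolate at f = 2/10 with slerp weights a = sin((1−f)δ)/sin δ ≈ 0.968, b = sin(fδ)/sin δ ≈ 0.322.
p = a·p₁ + b·p₂ ≈ (0.809, -0.580, -0.098); φ = arcsin(p_z) ≈ -5.62°, λ = atan2(p_y, p_x) ≈ -35.66°.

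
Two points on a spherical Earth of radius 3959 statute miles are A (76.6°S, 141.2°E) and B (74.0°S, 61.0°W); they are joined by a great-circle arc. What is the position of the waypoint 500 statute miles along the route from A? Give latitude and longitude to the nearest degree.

Convert each endpoint to a unit vector on the sphere (x = cos φ cos λ, y = cos φ sin λ, z = sin φ).
The central angle between the endpoints is δ = arccos(p₁·p₂) ≈ 0.503 rad (28.8°). The total great-circle distance is δ·R ≈ 0.503 × 3959 ≈ 1993 mi, so the target fraction is f = 500/1993 ≈ 0.251.
Interpolate at f ≈ 0.251 with slerp weights a = sin((1−f)δ)/sin δ ≈ 0.763, b = sin(fδ)/sin δ ≈ 0.261.
p = a·p₁ + b·p₂ ≈ (-0.103, 0.048, -0.994); φ = arcsin(p_z) ≈ -83.48°, λ = atan2(p_y, p_x) ≈ 155.05°.

≈ (83°S, 155°E)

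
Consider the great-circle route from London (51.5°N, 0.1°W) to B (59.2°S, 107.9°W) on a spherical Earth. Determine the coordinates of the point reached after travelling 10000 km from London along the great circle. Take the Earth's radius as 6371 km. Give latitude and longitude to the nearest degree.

≈ (24°S, 57°W)

Convert each endpoint to a unit vector on the sphere (x = cos φ cos λ, y = cos φ sin λ, z = sin φ).
The central angle between the endpoints is δ = arccos(p₁·p₂) ≈ 2.449 rad (140.3°). The total great-circle distance is δ·R ≈ 2.449 × 6371 ≈ 15603 km, so the target fraction is f = 10000/15603 ≈ 0.641.
Interpolate at f ≈ 0.641 with slerp weights a = sin((1−f)δ)/sin δ ≈ 1.207, b = sin(fδ)/sin δ ≈ 1.566.
p = a·p₁ + b·p₂ ≈ (0.505, -0.765, -0.401); φ = arcsin(p_z) ≈ -23.64°, λ = atan2(p_y, p_x) ≈ -56.57°.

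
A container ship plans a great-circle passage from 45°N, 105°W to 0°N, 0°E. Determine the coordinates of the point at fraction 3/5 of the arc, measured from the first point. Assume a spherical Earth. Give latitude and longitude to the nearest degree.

From cos δ = sin φ₁ sin φ₂ + cos φ₁ cos φ₂ cos Δλ, the central angle is δ ≈ 1.755 rad (100.5°).
Interpolate at f = 3/5 with slerp weights a = sin((1−f)δ)/sin δ ≈ 0.657, b = sin(fδ)/sin δ ≈ 0.884.
p = a·p₁ + b·p₂ ≈ (0.764, -0.449, 0.464); φ = arcsin(p_z) ≈ 27.67°, λ = atan2(p_y, p_x) ≈ -30.43°.

≈ 28°N, 30°W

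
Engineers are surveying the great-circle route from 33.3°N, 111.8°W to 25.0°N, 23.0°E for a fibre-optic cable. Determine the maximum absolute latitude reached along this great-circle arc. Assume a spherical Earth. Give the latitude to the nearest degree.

The great circle lies in the plane with unit normal n̂ = (p₁ × p₂)/|p₁ × p₂|.
Here n̂_z ≈ +0.564; the vertex latitude is φ_max = arccos|n̂_z| ≈ 55.7°.
Check via Clairaut: cos φ_max = |cos φ₁| · sin C = cos(33.3°)·sin(42.4°) ≈ 0.564, again giving ≈ 55.7°.

≈ 56°N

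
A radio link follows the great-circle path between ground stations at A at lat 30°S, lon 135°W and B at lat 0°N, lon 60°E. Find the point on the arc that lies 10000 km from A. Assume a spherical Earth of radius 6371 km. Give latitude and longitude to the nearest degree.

Convert each endpoint to a unit vector on the sphere (x = cos φ cos λ, y = cos φ sin λ, z = sin φ).
The central angle between the endpoints is δ = arccos(p₁·p₂) ≈ 2.562 rad (146.8°). The total great-circle distance is δ·R ≈ 2.562 × 6371 ≈ 16321 km, so the target fraction is f = 10000/16321 ≈ 0.613.
Interpolate at f ≈ 0.613 with slerp weights a = sin((1−f)δ)/sin δ ≈ 1.528, b = sin(fδ)/sin δ ≈ 1.825.
p = a·p₁ + b·p₂ ≈ (-0.023, 0.645, -0.764); φ = arcsin(p_z) ≈ -49.81°, λ = atan2(p_y, p_x) ≈ 92.05°.

≈ lat 50°S, lon 92°E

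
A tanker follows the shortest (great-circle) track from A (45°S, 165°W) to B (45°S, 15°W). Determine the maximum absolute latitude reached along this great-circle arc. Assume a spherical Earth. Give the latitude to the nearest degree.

The great circle lies in the plane with unit normal n̂ = (p₁ × p₂)/|p₁ × p₂|.
Here n̂_z ≈ +0.251; the vertex latitude is φ_max = arccos|n̂_z| ≈ 75.5°.
Check via Clairaut: cos φ_max = |cos φ₁| · sin C = cos(45.0°)·sin(159.2°) ≈ 0.251, again giving ≈ 75.5°.

≈ 75°S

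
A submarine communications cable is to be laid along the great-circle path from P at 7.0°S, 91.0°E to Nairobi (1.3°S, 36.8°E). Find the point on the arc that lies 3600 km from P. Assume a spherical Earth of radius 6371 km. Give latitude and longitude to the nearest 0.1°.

Convert each endpoint to a unit vector on the sphere (x = cos φ cos λ, y = cos φ sin λ, z = sin φ).
The central angle between the endpoints is δ = arccos(p₁·p₂) ≈ 0.948 rad (54.3°). The total great-circle distance is δ·R ≈ 0.948 × 6371 ≈ 6040 km, so the target fraction is f = 3600/6040 ≈ 0.596.
Interpolate at f ≈ 0.596 with slerp weights a = sin((1−f)δ)/sin δ ≈ 0.460, b = sin(fδ)/sin δ ≈ 0.659.
p = a·p₁ + b·p₂ ≈ (0.520, 0.851, -0.071); φ = arcsin(p_z) ≈ -4.07°, λ = atan2(p_y, p_x) ≈ 58.60°.

≈ 4.1°S, 58.6°E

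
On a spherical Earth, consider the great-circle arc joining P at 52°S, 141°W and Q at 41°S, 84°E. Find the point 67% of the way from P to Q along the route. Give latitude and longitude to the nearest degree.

≈ 62°S, 109°E

The haversine formula gives a central angle δ ≈ 1.381 rad (79.1°) between the endpoints.
Interpolate at f = 0.67 with slerp weights a = sin((1−f)δ)/sin δ ≈ 0.448, b = sin(fδ)/sin δ ≈ 0.813.
p = a·p₁ + b·p₂ ≈ (-0.150, 0.437, -0.887); φ = arcsin(p_z) ≈ -62.48°, λ = atan2(p_y, p_x) ≈ 108.98°.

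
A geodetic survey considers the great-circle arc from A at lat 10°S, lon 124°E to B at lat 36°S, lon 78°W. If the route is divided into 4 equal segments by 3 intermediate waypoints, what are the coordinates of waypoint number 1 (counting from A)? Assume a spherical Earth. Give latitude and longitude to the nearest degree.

≈ lat 39°S, lon 140°E

The haversine formula gives a central angle δ ≈ 2.261 rad (129.5°) between the endpoints.
Interpolate at f = 1/4 with slerp weights a = sin((1−f)δ)/sin δ ≈ 1.287, b = sin(fδ)/sin δ ≈ 0.695.
p = a·p₁ + b·p₂ ≈ (-0.592, 0.501, -0.632); φ = arcsin(p_z) ≈ -39.17°, λ = atan2(p_y, p_x) ≈ 139.75°.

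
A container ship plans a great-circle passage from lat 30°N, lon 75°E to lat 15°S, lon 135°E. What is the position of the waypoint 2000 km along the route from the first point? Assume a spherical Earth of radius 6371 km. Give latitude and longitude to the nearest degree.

≈ lat 20°N, lon 92°E

The haversine formula gives a central angle δ ≈ 1.278 rad (73.2°) between the endpoints. The total great-circle distance is δ·R ≈ 1.278 × 6371 ≈ 8141 km, so the target fraction is f = 2000/8141 ≈ 0.246.
Interpolate at f ≈ 0.246 with slerp weights a = sin((1−f)δ)/sin δ ≈ 0.858, b = sin(fδ)/sin δ ≈ 0.323.
p = a·p₁ + b·p₂ ≈ (-0.028, 0.938, 0.346); φ = arcsin(p_z) ≈ 20.21°, λ = atan2(p_y, p_x) ≈ 91.71°.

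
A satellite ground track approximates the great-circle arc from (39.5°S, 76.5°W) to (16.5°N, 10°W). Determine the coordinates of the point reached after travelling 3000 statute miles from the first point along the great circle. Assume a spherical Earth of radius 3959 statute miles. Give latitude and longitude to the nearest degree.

Convert each endpoint to a unit vector on the sphere (x = cos φ cos λ, y = cos φ sin λ, z = sin φ).
The central angle between the endpoints is δ = arccos(p₁·p₂) ≈ 1.456 rad (83.4°). The total great-circle distance is δ·R ≈ 1.456 × 3959 ≈ 5765 mi, so the target fraction is f = 3000/5765 ≈ 0.520.
Interpolate at f ≈ 0.520 with slerp weights a = sin((1−f)δ)/sin δ ≈ 0.647, b = sin(fδ)/sin δ ≈ 0.692.
p = a·p₁ + b·p₂ ≈ (0.770, -0.601, -0.215); φ = arcsin(p_z) ≈ -12.43°, λ = atan2(p_y, p_x) ≈ -37.97°.

≈ (12°S, 38°W)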